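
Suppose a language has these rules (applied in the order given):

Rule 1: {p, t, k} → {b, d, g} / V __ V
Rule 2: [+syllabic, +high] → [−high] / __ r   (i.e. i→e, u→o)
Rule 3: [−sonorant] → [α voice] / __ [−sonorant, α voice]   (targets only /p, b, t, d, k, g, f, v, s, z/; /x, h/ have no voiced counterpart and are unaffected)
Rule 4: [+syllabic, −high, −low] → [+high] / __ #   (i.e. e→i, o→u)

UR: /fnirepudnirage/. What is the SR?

fnerebudneragi

Rule 1 (intervocalic voicing): /p/ is a voiceless stop between vowels /e/ and /u/, so it voices to [b]. /fnirepudnirage/ → fnirebudnirage.
Rule 2 (pre-rhotic lowering): /i/ is a high vowel immediately before /r/, so it lowers to [e]. /i/ is a high vowel immediately before /r/, so it lowers to [e]. /fnirebudnirage/ → fnerebudnerage.
Rule 3 (regressive voicing assimilation): no segment meets the environment; /fnerebudnerage/ is unchanged.
Rule 4 (final vowel raising): /e/ is a mid vowel in word-final position, so it raises to [i]. /fnerebudnerage/ → fnerebudneragi.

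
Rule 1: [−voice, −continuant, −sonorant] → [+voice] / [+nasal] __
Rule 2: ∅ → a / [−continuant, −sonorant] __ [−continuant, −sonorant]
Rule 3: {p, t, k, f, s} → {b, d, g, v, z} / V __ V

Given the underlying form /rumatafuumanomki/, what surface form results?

rumadavuumanomgi

Rule 1 (post-nasal voicing): /k/ is a voiceless stop immediately after the nasal /m/, so it voices to [g]. /rumatafuumanomki/ → rumatafuumanomgi.
Rule 2 (stop-cluster a-epenthesis): no segment meets the environment; /rumatafuumanomgi/ is unchanged.
Rule 3 (intervocalic voicing): /t/ is a voiceless obstruent between vowels /a/ and /a/, so it voices to [d]. /f/ is a voiceless obstruent between vowels /a/ and /u/, so it voices to [v]. /rumatafuumanomgi/ → rumadavuumanomgi.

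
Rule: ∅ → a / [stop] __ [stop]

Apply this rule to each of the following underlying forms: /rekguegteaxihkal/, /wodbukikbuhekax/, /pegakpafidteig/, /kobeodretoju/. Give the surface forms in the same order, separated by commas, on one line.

rekaguegateaxihkal, wodabukikabuhekax, pegakapafidateig, kobeodretoju

/rekguegteaxihkal/: /k/ and /g/ form a stop–stop cluster, so [a] is inserted between them. /g/ and /t/ form a stop–stop cluster, so [a] is inserted between them. → [rekaguegateaxihkal].
/wodbukikbuhekax/: /d/ and /b/ form a stop–stop cluster, so [a] is inserted between them. /k/ and /b/ form a stop–stop cluster, so [a] is inserted between them. → [wodabukikabuhekax].
/pegakpafidteig/: /k/ and /p/ form a stop–stop cluster, so [a] is inserted between them. /d/ and /t/ form a stop–stop cluster, so [a] is inserted between them. → [pegakapafidateig].
/kobeodretoju/: the rule's environment is not met; surfaces unchanged as [kobeodretoju].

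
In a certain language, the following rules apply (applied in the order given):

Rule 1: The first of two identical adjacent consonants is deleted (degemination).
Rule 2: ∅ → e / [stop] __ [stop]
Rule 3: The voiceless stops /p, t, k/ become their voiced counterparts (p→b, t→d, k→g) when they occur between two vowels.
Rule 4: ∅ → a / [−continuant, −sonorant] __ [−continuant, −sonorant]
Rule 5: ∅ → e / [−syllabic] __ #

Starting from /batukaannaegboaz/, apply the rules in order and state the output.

Rule 1 (degemination): /nn/ is a geminate; the first /n/ deletes. /batukaannaegboaz/ → batukaanaegboaz.
Rule 2 (stop-cluster e-epenthesis): /g/ and /b/ form a stop–stop cluster, so [e] is inserted between them. /batukaanaegboaz/ → batukaanaegeboaz.
Rule 3 (intervocalic voicing): /t/ is a voiceless stop between vowels /a/ and /u/, so it voices to [d]. /k/ is a voiceless stop between vowels /u/ and /a/, so it voices to [g]. /batukaanaegeboaz/ → badugaanaegeboaz.
Rule 4 (stop-cluster a-epenthesis): no segment meets the environment; /badugaanaegeboaz/ is unchanged.
Rule 5 (final e-epenthesis): the form ends in the consonant /z/, so [e] is inserted word-finally. /badugaanaegeboaz/ → badugaanaegeboaze.

badugaanaegeboaze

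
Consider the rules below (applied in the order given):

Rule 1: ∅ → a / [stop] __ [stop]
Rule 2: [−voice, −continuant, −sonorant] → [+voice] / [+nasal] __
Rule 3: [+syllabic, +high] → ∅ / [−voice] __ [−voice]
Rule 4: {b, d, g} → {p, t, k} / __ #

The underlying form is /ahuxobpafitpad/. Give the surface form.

Rule 1 (stop-cluster a-epenthesis): /b/ and /p/ form a stop–stop cluster, so [a] is inserted between them. /t/ and /p/ form a stop–stop cluster, so [a] is inserted between them. /ahuxobpafitpad/ → ahuxobapafitapad.
Rule 2 (post-nasal voicing): no segment meets the environment; /ahuxobapafitapad/ is unchanged.
Rule 3 (high vowel syncope): /u/ is a high vowel flanked by voiceless consonants /h/ and /x/, so it deletes. /i/ is a high vowel flanked by voiceless consonants /f/ and /t/, so it deletes. /ahuxobapafitapad/ → ahxobapaftapad.
Rule 4 (final devoicing): /d/ is a voiced stop in word-final position, so it devoices to [t]. /ahxobapaftapad/ → ahxobapaftapat.

ahxobapaftapat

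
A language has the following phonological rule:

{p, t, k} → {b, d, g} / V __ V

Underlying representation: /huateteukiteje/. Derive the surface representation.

/t/ is a voiceless stop between vowels /a/ and /e/, so it voices to [d].
/t/ is a voiceless stop between vowels /e/ and /e/, so it voices to [d].
/k/ is a voiceless stop between vowels /u/ and /i/, so it voices to [g].
/t/ is a voiceless stop between vowels /i/ and /e/, so it voices to [d].
Surface form: [huadedeugideje].

huadedeugideje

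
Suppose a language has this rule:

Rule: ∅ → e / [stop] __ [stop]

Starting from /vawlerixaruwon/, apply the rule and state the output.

No segment of /vawlerixaruwon/ meets the structural description of the rule, so the form surfaces unchanged.

vawlerixaruwon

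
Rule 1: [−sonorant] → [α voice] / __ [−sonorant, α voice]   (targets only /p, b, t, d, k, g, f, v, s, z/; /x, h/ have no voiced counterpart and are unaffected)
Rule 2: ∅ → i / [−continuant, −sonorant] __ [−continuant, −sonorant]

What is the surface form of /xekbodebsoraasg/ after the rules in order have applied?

xegibodepsoraazg

Rule 1 (regressive voicing assimilation): /k/ precedes the voiced obstruent /b/, so it voices to [g] by assimilation. /b/ precedes the voiceless obstruent /s/, so it devoices to [p] by assimilation. /s/ precedes the voiced obstruent /g/, so it voices to [z] by assimilation. /xekbodebsoraasg/ → xegbodepsoraazg.
Rule 2 (stop-cluster i-epenthesis): /g/ and /b/ form a stop–stop cluster, so [i] is inserted between them. /xegbodepsoraazg/ → xegibodepsoraazg.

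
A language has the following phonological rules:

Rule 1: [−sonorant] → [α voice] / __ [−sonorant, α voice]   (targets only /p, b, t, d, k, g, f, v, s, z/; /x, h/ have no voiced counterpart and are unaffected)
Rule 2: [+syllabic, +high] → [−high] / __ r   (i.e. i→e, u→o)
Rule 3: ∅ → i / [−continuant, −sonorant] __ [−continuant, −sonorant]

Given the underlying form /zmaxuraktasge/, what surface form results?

zmaxorakitazge

Rule 1 (regressive voicing assimilation): /s/ precedes the voiced obstruent /g/, so it voices to [z] by assimilation. /zmaxuraktasge/ → zmaxuraktazge.
Rule 2 (pre-rhotic lowering): /u/ is a high vowel immediately before /r/, so it lowers to [o]. /zmaxuraktazge/ → zmaxoraktazge.
Rule 3 (stop-cluster i-epenthesis): /k/ and /t/ form a stop–stop cluster, so [i] is inserted between them. /zmaxoraktazge/ → zmaxorakitazge.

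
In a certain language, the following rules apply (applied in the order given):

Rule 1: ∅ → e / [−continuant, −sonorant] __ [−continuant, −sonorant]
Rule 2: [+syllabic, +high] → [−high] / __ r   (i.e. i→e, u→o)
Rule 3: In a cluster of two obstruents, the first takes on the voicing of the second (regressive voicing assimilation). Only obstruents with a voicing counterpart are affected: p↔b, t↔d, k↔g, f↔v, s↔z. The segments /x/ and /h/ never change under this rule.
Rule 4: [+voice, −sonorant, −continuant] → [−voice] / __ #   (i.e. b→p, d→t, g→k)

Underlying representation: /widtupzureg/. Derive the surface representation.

widetubzorek

Rule 1 (stop-cluster e-epenthesis): /d/ and /t/ form a stop–stop cluster, so [e] is inserted between them. /widtupzureg/ → widetupzureg.
Rule 2 (pre-rhotic lowering): /u/ is a high vowel immediately before /r/, so it lowers to [o]. /widetupzureg/ → widetupzoreg.
Rule 3 (regressive voicing assimilation): /p/ precedes the voiced obstruent /z/, so it voices to [b] by assimilation. /widetupzoreg/ → widetubzoreg.
Rule 4 (final devoicing): /g/ is a voiced stop in word-final position, so it devoices to [k]. /widetubzoreg/ → widetubzorek.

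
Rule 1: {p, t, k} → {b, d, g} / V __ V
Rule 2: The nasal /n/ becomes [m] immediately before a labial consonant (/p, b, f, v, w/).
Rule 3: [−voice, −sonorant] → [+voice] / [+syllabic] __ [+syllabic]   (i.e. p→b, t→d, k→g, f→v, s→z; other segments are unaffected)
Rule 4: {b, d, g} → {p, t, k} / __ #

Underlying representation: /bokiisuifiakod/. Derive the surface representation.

bogiizuiviagot

Rule 1 (intervocalic voicing): /k/ is a voiceless stop between vowels /o/ and /i/, so it voices to [g]. /k/ is a voiceless stop between vowels /a/ and /o/, so it voices to [g]. /bokiisuifiakod/ → bogiisuifiagod.
Rule 2 (nasal place assimilation): no segment meets the environment; /bogiisuifiagod/ is unchanged.
Rule 3 (intervocalic voicing): /s/ is a voiceless obstruent between vowels /i/ and /u/, so it voices to [z]. /f/ is a voiceless obstruent between vowels /i/ and /i/, so it voices to [v]. /bogiisuifiagod/ → bogiizuiviagod.
Rule 4 (final devoicing): /d/ is a voiced stop in word-final position, so it devoices to [t]. /bogiizuiviagod/ → bogiizuiviagot.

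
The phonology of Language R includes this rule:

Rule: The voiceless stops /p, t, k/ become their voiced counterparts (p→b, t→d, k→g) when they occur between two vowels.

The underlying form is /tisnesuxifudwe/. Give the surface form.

No segment of /tisnesuxifudwe/ meets the structural description of the rule, so the form surfaces unchanged.

tisnesuxifudwe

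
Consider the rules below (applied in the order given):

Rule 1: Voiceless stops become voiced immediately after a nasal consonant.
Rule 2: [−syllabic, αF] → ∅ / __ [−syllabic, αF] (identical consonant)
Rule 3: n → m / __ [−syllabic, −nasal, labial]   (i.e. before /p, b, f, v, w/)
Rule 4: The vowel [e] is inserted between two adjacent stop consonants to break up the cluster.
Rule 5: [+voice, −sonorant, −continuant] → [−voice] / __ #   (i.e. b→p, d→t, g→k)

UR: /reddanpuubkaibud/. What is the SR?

Rule 1 (post-nasal voicing): /p/ is a voiceless stop immediately after the nasal /n/, so it voices to [b]. /reddanpuubkaibud/ → reddanbuubkaibud.
Rule 2 (degemination): /dd/ is a geminate; the first /d/ deletes. /reddanbuubkaibud/ → redanbuubkaibud.
Rule 3 (nasal place assimilation): /n/ precedes the labial consonant /b/, so it assimilates in place to [m]. /redanbuubkaibud/ → redambuubkaibud.
Rule 4 (stop-cluster e-epenthesis): /b/ and /k/ form a stop–stop cluster, so [e] is inserted between them. /redambuubkaibud/ → redambuubekaibud.
Rule 5 (final devoicing): /d/ is a voiced stop in word-final position, so it devoices to [t]. /redambuubekaibud/ → redambuubekaibut.

redambuubekaibut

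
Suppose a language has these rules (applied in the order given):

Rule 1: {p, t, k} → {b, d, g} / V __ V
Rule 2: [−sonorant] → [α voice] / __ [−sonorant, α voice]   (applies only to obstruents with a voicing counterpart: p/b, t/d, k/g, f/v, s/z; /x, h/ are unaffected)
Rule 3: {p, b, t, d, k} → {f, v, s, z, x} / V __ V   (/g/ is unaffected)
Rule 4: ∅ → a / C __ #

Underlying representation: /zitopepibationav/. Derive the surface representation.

Rule 1 (intervocalic voicing): /t/ is a voiceless stop between vowels /i/ and /o/, so it voices to [d]. /p/ is a voiceless stop between vowels /o/ and /e/, so it voices to [b]. /p/ is a voiceless stop between vowels /e/ and /i/, so it voices to [b]. /t/ is a voiceless stop between vowels /a/ and /i/, so it voices to [d]. /zitopepibationav/ → zidobebibadionav.
Rule 2 (regressive voicing assimilation): no segment meets the environment; /zidobebibadionav/ is unchanged.
Rule 3 (intervocalic spirantization): /d/ is a stop between vowels /i/ and /o/, so it spirantizes to the fricative [z]. /b/ is a stop between vowels /o/ and /e/, so it spirantizes to the fricative [v]. /b/ is a stop between vowels /e/ and /i/, so it spirantizes to the fricative [v]. /b/ is a stop between vowels /i/ and /a/, so it spirantizes to the fricative [v]. /d/ is a stop between vowels /a/ and /i/, so it spirantizes to the fricative [z]. /zidobebibadionav/ → zizovevivazionav.
Rule 4 (final a-epenthesis): the form ends in the consonant /v/, so [a] is inserted word-finally. /zizovevivazionav/ → zizovevivazionava.

zizovevivazionava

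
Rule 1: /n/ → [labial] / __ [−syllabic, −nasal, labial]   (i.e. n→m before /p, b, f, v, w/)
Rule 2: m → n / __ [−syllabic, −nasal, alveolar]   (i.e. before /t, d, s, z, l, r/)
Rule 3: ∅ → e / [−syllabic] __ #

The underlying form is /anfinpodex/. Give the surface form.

amfimpodexe

Rule 1 (nasal place assimilation): /n/ precedes the labial consonant /f/, so it assimilates in place to [m]. /n/ precedes the labial consonant /p/, so it assimilates in place to [m]. /anfinpodex/ → amfimpodex.
Rule 2 (nasal place assimilation): no segment meets the environment; /amfimpodex/ is unchanged.
Rule 3 (final e-epenthesis): the form ends in the consonant /x/, so [e] is inserted word-finally. /amfimpodex/ → amfimpodexe.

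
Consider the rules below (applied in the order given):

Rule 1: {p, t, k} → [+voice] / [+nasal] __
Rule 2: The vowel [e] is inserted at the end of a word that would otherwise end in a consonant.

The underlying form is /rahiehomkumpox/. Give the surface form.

rahiehomgumboxe

Rule 1 (post-nasal voicing): /k/ is a voiceless stop immediately after the nasal /m/, so it voices to [g]. /p/ is a voiceless stop immediately after the nasal /m/, so it voices to [b]. /rahiehomkumpox/ → rahiehomgumbox.
Rule 2 (final e-epenthesis): the form ends in the consonant /x/, so [e] is inserted word-finally. /rahiehomgumbox/ → rahiehomgumboxe.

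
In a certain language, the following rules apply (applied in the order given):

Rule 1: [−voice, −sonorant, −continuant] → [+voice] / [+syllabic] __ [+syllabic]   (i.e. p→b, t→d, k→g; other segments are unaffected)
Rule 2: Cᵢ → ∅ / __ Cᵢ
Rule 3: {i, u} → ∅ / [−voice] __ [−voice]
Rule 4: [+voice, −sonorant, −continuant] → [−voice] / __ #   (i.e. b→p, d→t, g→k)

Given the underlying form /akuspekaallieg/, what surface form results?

aguspegaaliek

Rule 1 (intervocalic voicing): /k/ is a voiceless stop between vowels /a/ and /u/, so it voices to [g]. /k/ is a voiceless stop between vowels /e/ and /a/, so it voices to [g]. /akuspekaallieg/ → aguspegaallieg.
Rule 2 (degemination): /ll/ is a geminate; the first /l/ deletes. /aguspegaallieg/ → aguspegaalieg.
Rule 3 (high vowel syncope): no segment meets the environment; /aguspegaalieg/ is unchanged.
Rule 4 (final devoicing): /g/ is a voiced stop in word-final position, so it devoices to [k]. /aguspegaalieg/ → aguspegaaliek.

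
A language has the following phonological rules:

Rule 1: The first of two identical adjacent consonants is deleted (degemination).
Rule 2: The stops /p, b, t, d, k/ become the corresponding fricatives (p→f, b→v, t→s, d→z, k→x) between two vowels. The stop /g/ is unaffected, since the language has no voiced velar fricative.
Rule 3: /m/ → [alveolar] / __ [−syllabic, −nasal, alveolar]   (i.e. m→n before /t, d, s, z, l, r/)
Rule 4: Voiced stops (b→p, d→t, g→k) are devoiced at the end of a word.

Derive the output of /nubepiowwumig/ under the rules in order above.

Rule 1 (degemination): /ww/ is a geminate; the first /w/ deletes. /nubepiowwumig/ → nubepiowumig.
Rule 2 (intervocalic spirantization): /b/ is a stop between vowels /u/ and /e/, so it spirantizes to the fricative [v]. /p/ is a stop between vowels /e/ and /i/, so it spirantizes to the fricative [f]. /nubepiowumig/ → nuvefiowumig.
Rule 3 (nasal place assimilation): no segment meets the environment; /nuvefiowumig/ is unchanged.
Rule 4 (final devoicing): /g/ is a voiced stop in word-final position, so it devoices to [k]. /nuvefiowumig/ → nuvefiowumik.

nuvefiowumik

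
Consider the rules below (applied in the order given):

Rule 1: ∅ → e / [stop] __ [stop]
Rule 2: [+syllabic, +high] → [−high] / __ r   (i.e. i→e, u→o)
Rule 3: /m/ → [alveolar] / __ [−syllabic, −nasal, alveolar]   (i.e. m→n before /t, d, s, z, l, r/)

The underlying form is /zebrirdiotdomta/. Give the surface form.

Rule 1 (stop-cluster e-epenthesis): /t/ and /d/ form a stop–stop cluster, so [e] is inserted between them. /zebrirdiotdomta/ → zebrirdiotedomta.
Rule 2 (pre-rhotic lowering): /i/ is a high vowel immediately before /r/, so it lowers to [e]. /zebrirdiotedomta/ → zebrerdiotedomta.
Rule 3 (nasal place assimilation): /m/ precedes the alveolar consonant /t/, so it assimilates in place to [n]. /zebrerdiotedomta/ → zebrerdiotedonta.

zebrerdiotedonta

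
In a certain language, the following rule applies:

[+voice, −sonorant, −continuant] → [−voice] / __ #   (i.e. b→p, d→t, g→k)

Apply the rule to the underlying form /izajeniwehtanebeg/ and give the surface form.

izajeniwehtanebek

/g/ is a voiced stop in word-final position, so it devoices to [k].
The other instance of /b/ does not occur in the required environment and remains unchanged.
Surface form: [izajeniwehtanebek].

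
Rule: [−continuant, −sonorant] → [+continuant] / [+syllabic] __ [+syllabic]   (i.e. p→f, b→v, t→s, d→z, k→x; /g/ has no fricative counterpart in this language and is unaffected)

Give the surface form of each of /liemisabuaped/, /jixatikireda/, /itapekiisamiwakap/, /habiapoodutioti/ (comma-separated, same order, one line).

liemisavuafed, jixasixireza, isafexiisamiwaxap, haviafoozusiosi

/liemisabuaped/: /b/ is a stop between vowels /a/ and /u/, so it spirantizes to the fricative [v]. /p/ is a stop between vowels /a/ and /e/, so it spirantizes to the fricative [f]. → [liemisavuafed].
/jixatikireda/: /t/ is a stop between vowels /a/ and /i/, so it spirantizes to the fricative [s]. /k/ is a stop between vowels /i/ and /i/, so it spirantizes to the fricative [x]. /d/ is a stop between vowels /e/ and /a/, so it spirantizes to the fricative [z]. → [jixasixireza].
/itapekiisamiwakap/: /t/ is a stop between vowels /i/ and /a/, so it spirantizes to the fricative [s]. /p/ is a stop between vowels /a/ and /e/, so it spirantizes to the fricative [f]. /k/ is a stop between vowels /e/ and /i/, so it spirantizes to the fricative [x]. /k/ is a stop between vowels /a/ and /a/, so it spirantizes to the fricative [x]. → [isafexiisamiwaxap].
/habiapoodutioti/: /b/ is a stop between vowels /a/ and /i/, so it spirantizes to the fricative [v]. /p/ is a stop between vowels /a/ and /o/, so it spirantizes to the fricative [f]. /d/ is a stop between vowels /o/ and /u/, so it spirantizes to the fricative [z]. /t/ is a stop between vowels /u/ and /i/, so it spirantizes to the fricative [s]. /t/ is a stop between vowels /o/ and /i/, so it spirantizes to the fricative [s]. → [haviafoozusiosi].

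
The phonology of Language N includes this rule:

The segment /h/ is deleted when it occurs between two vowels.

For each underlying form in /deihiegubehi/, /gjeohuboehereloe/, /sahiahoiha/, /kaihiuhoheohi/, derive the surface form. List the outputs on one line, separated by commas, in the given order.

deiiegubei, gjeouboeereloe, saiaoia, kaiiuoeoi

/deihiegubehi/: /h/ occurs between vowels /i/ and /i/, so it deletes. /h/ occurs between vowels /e/ and /i/, so it deletes. → [deiiegubei].
/gjeohuboehereloe/: /h/ occurs between vowels /o/ and /u/, so it deletes. /h/ occurs between vowels /e/ and /e/, so it deletes. → [gjeouboeereloe].
/sahiahoiha/: /h/ occurs between vowels /a/ and /i/, so it deletes. /h/ occurs between vowels /a/ and /o/, so it deletes. /h/ occurs between vowels /i/ and /a/, so it deletes. → [saiaoia].
/kaihiuhoheohi/: /h/ occurs between vowels /i/ and /i/, so it deletes. /h/ occurs between vowels /u/ and /o/, so it deletes. /h/ occurs between vowels /o/ and /e/, so it deletes. /h/ occurs between vowels /o/ and /i/, so it deletes. → [kaiiuoeoi].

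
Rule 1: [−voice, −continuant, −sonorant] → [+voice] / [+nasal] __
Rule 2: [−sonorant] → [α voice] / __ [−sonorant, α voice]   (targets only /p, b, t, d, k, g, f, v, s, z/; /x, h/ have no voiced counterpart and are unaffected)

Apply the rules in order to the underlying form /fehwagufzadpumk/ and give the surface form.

Rule 1 (post-nasal voicing): /k/ is a voiceless stop immediately after the nasal /m/, so it voices to [g]. /fehwagufzadpumk/ → fehwagufzadpumg.
Rule 2 (regressive voicing assimilation): /f/ precedes the voiced obstruent /z/, so it voices to [v] by assimilation. /d/ precedes the voiceless obstruent /p/, so it devoices to [t] by assimilation. /fehwagufzadpumg/ → fehwaguvzatpumg.

fehwaguvzatpumg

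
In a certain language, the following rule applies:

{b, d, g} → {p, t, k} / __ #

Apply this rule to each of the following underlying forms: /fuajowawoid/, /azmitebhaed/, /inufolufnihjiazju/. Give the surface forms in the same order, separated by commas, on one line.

/fuajowawoid/: /d/ is a voiced stop in word-final position, so it devoices to [t]. → [fuajowawoit].
/azmitebhaed/: /d/ is a voiced stop in word-final position, so it devoices to [t]. → [azmitebhaet].
/inufolufnihjiazju/: the rule's environment is not met; surfaces unchanged as [inufolufnihjiazju].

fuajowawoit, azmitebhaet, inufolufnihjiazju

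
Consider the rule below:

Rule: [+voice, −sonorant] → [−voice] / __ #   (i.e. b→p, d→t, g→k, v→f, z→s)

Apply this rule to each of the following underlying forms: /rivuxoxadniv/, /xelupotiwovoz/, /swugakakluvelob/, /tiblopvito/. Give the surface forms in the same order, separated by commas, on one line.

/rivuxoxadniv/: /v/ is a voiced obstruent in word-final position, so it devoices to [f]. → [rivuxoxadnif].
/xelupotiwovoz/: /z/ is a voiced obstruent in word-final position, so it devoices to [s]. → [xelupotiwovos].
/swugakakluvelob/: /b/ is a voiced obstruent in word-final position, so it devoices to [p]. → [swugakakluvelop].
/tiblopvito/: the rule's environment is not met; surfaces unchanged as [tiblopvito].

rivuxoxadnif, xelupotiwovos, swugakakluvelop, tiblopvito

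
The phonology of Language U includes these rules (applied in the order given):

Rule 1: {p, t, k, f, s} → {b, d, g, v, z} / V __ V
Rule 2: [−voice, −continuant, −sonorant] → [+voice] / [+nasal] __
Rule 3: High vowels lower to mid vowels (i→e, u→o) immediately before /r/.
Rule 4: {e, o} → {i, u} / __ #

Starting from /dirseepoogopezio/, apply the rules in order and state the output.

derseeboogobeziu

Rule 1 (intervocalic voicing): /p/ is a voiceless obstruent between vowels /e/ and /o/, so it voices to [b]. /p/ is a voiceless obstruent between vowels /o/ and /e/, so it voices to [b]. /dirseepoogopezio/ → dirseeboogobezio.
Rule 2 (post-nasal voicing): no segment meets the environment; /dirseeboogobezio/ is unchanged.
Rule 3 (pre-rhotic lowering): /i/ is a high vowel immediately before /r/, so it lowers to [e]. /dirseeboogobezio/ → derseeboogobezio.
Rule 4 (final vowel raising): /o/ is a mid vowel in word-final position, so it raises to [u]. /derseeboogobezio/ → derseeboogobeziu.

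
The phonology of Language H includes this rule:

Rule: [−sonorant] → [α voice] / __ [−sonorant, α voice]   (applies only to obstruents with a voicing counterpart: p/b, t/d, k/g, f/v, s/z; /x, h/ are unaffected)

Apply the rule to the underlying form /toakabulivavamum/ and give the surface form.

No segment of /toakabulivavamum/ meets the structural description of the rule, so the form surfaces unchanged.

toakabulivavamum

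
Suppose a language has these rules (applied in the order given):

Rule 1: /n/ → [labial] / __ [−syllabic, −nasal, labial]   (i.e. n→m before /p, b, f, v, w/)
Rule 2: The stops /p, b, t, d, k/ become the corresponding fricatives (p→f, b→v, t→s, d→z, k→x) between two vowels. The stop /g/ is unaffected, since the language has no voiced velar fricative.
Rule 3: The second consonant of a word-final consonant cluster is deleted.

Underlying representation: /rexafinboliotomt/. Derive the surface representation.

Rule 1 (nasal place assimilation): /n/ precedes the labial consonant /b/, so it assimilates in place to [m]. /rexafinboliotomt/ → rexafimboliotomt.
Rule 2 (intervocalic spirantization): /t/ is a stop between vowels /o/ and /o/, so it spirantizes to the fricative [s]. /rexafimboliotomt/ → rexafimboliosomt.
Rule 3 (final cluster simplification): /t/ is the second consonant of a word-final cluster /mt/, so it deletes. /rexafimboliosomt/ → rexafimboliosom.

rexafimboliosom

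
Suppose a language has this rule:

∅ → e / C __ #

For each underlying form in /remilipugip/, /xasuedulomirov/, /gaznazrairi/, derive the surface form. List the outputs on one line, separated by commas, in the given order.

remilipugipe, xasuedulomirove, gaznazrairi

/remilipugip/: the form ends in the consonant /p/, so [e] is inserted word-finally. → [remilipugipe].
/xasuedulomirov/: the form ends in the consonant /v/, so [e] is inserted word-finally. → [xasuedulomirove].
/gaznazrairi/: the rule's environment is not met; surfaces unchanged as [gaznazrairi].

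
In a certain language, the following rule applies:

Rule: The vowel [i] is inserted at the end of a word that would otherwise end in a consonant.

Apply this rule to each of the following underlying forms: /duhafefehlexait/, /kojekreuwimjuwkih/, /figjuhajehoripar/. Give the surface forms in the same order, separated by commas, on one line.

/duhafefehlexait/: the form ends in the consonant /t/, so [i] is inserted word-finally. → [duhafefehlexaiti].
/kojekreuwimjuwkih/: the form ends in the consonant /h/, so [i] is inserted word-finally. → [kojekreuwimjuwkihi].
/figjuhajehoripar/: the form ends in the consonant /r/, so [i] is inserted word-finally. → [figjuhajehoripari].

duhafefehlexaiti, kojekreuwimjuwkihi, figjuhajehoripari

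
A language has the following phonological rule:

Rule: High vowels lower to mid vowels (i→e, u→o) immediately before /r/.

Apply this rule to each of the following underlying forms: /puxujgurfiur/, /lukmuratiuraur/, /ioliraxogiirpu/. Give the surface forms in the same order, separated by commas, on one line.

puxujgorfior, lukmoratioraor, ioleraxogierpu

/puxujgurfiur/: /u/ is a high vowel immediately before /r/, so it lowers to [o]. /u/ is a high vowel immediately before /r/, so it lowers to [o]. → [puxujgorfior].
/lukmuratiuraur/: /u/ is a high vowel immediately before /r/, so it lowers to [o]. /u/ is a high vowel immediately before /r/, so it lowers to [o]. /u/ is a high vowel immediately before /r/, so it lowers to [o]. → [lukmoratioraor].
/ioliraxogiirpu/: /i/ is a high vowel immediately before /r/, so it lowers to [e]. /i/ is a high vowel immediately before /r/, so it lowers to [e]. → [ioleraxogierpu].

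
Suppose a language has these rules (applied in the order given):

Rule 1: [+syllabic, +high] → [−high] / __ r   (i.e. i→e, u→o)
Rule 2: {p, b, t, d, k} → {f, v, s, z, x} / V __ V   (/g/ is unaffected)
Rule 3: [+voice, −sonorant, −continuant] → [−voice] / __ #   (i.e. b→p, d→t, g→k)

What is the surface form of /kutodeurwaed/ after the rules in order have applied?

Rule 1 (pre-rhotic lowering): /u/ is a high vowel immediately before /r/, so it lowers to [o]. /kutodeurwaed/ → kutodeorwaed.
Rule 2 (intervocalic spirantization): /t/ is a stop between vowels /u/ and /o/, so it spirantizes to the fricative [s]. /d/ is a stop between vowels /o/ and /e/, so it spirantizes to the fricative [z]. /kutodeorwaed/ → kusozeorwaed.
Rule 3 (final devoicing): /d/ is a voiced stop in word-final position, so it devoices to [t]. /kusozeorwaed/ → kusozeorwaet.

kusozeorwaet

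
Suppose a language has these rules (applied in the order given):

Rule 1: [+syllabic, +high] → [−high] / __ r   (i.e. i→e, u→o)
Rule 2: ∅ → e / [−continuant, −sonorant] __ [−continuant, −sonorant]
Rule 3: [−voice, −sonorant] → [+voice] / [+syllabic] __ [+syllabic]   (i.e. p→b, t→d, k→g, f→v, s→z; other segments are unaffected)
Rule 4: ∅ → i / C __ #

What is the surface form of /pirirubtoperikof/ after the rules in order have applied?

Rule 1 (pre-rhotic lowering): /i/ is a high vowel immediately before /r/, so it lowers to [e]. /i/ is a high vowel immediately before /r/, so it lowers to [e]. /pirirubtoperikof/ → pererubtoperikof.
Rule 2 (stop-cluster e-epenthesis): /b/ and /t/ form a stop–stop cluster, so [e] is inserted between them. /pererubtoperikof/ → pererubetoperikof.
Rule 3 (intervocalic voicing): /t/ is a voiceless obstruent between vowels /e/ and /o/, so it voices to [d]. /p/ is a voiceless obstruent between vowels /o/ and /e/, so it voices to [b]. /k/ is a voiceless obstruent between vowels /i/ and /o/, so it voices to [g]. /pererubetoperikof/ → pererubedoberigof.
Rule 4 (final i-epenthesis): the form ends in the consonant /f/, so [i] is inserted word-finally. /pererubedoberigof/ → pererubedoberigofi.

pererubedoberigofi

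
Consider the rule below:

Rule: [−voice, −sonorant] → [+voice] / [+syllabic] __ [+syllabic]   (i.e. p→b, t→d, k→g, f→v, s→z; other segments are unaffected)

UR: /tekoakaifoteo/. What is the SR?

/k/ is a voiceless obstruent between vowels /e/ and /o/, so it voices to [g].
/k/ is a voiceless obstruent between vowels /a/ and /a/, so it voices to [g].
/f/ is a voiceless obstruent between vowels /i/ and /o/, so it voices to [v].
/t/ is a voiceless obstruent between vowels /o/ and /e/, so it voices to [d].
The other instance of /t/ does not occur in the required environment and remains unchanged.
Surface form: [tegoagaivodeo].

tegoagaivodeo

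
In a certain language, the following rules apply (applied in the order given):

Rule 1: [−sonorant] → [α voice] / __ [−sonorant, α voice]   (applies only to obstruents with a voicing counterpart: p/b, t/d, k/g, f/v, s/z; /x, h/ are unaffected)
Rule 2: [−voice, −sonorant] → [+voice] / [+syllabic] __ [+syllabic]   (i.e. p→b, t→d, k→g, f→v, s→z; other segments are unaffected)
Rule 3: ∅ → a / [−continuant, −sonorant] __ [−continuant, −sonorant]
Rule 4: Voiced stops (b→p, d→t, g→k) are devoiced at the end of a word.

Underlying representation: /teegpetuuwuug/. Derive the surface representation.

Rule 1 (regressive voicing assimilation): /g/ precedes the voiceless obstruent /p/, so it devoices to [k] by assimilation. /teegpetuuwuug/ → teekpetuuwuug.
Rule 2 (intervocalic voicing): /t/ is a voiceless obstruent between vowels /e/ and /u/, so it voices to [d]. /teekpetuuwuug/ → teekpeduuwuug.
Rule 3 (stop-cluster a-epenthesis): /k/ and /p/ form a stop–stop cluster, so [a] is inserted between them. /teekpeduuwuug/ → teekapeduuwuug.
Rule 4 (final devoicing): /g/ is a voiced stop in word-final position, so it devoices to [k]. /teekapeduuwuug/ → teekapeduuwuuk.

teekapeduuwuuk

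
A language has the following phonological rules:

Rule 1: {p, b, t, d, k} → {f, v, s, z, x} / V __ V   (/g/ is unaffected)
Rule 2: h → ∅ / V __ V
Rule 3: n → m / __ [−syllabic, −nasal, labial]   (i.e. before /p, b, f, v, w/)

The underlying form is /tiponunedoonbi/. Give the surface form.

tifonunezoombi

Rule 1 (intervocalic spirantization): /p/ is a stop between vowels /i/ and /o/, so it spirantizes to the fricative [f]. /d/ is a stop between vowels /e/ and /o/, so it spirantizes to the fricative [z]. /tiponunedoonbi/ → tifonunezoonbi.
Rule 2 (intervocalic h-deletion): no segment meets the environment; /tifonunezoonbi/ is unchanged.
Rule 3 (nasal place assimilation): /n/ precedes the labial consonant /b/, so it assimilates in place to [m]. /tifonunezoonbi/ → tifonunezoombi.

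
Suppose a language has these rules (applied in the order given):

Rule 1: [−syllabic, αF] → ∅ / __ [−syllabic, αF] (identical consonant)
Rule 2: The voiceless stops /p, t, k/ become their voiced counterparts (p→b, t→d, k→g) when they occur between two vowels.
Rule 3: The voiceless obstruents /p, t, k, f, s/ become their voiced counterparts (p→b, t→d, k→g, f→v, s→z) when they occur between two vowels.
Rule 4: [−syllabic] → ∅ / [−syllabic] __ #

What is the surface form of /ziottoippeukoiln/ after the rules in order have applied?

ziodoibeugoil

Rule 1 (degemination): /tt/ is a geminate; the first /t/ deletes. /pp/ is a geminate; the first /p/ deletes. /ziottoippeukoiln/ → ziotoipeukoiln.
Rule 2 (intervocalic voicing): /t/ is a voiceless stop between vowels /o/ and /o/, so it voices to [d]. /p/ is a voiceless stop between vowels /i/ and /e/, so it voices to [b]. /k/ is a voiceless stop between vowels /u/ and /o/, so it voices to [g]. /ziotoipeukoiln/ → ziodoibeugoiln.
Rule 3 (intervocalic voicing): no segment meets the environment; /ziodoibeugoiln/ is unchanged.
Rule 4 (final cluster simplification): /n/ is the second consonant of a word-final cluster /ln/, so it deletes. /ziodoibeugoiln/ → ziodoibeugoil.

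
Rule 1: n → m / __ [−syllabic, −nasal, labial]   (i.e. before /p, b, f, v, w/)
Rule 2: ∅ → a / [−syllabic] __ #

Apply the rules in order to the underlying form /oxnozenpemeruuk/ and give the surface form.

oxnozempemeruuka

Rule 1 (nasal place assimilation): /n/ precedes the labial consonant /p/, so it assimilates in place to [m]. /oxnozenpemeruuk/ → oxnozempemeruuk.
Rule 2 (final a-epenthesis): the form ends in the consonant /k/, so [a] is inserted word-finally. /oxnozempemeruuk/ → oxnozempemeruuka.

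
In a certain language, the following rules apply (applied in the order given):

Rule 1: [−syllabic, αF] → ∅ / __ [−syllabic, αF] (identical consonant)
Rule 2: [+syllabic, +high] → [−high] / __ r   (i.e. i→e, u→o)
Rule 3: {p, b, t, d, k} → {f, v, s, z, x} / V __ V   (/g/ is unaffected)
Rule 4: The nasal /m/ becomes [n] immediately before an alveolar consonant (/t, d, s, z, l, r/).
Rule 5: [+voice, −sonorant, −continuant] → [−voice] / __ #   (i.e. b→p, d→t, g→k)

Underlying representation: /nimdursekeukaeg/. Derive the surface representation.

Rule 1 (degemination): no segment meets the environment; /nimdursekeukaeg/ is unchanged.
Rule 2 (pre-rhotic lowering): /u/ is a high vowel immediately before /r/, so it lowers to [o]. /nimdursekeukaeg/ → nimdorsekeukaeg.
Rule 3 (intervocalic spirantization): /k/ is a stop between vowels /e/ and /e/, so it spirantizes to the fricative [x]. /k/ is a stop between vowels /u/ and /a/, so it spirantizes to the fricative [x]. /nimdorsekeukaeg/ → nimdorsexeuxaeg.
Rule 4 (nasal place assimilation): /m/ precedes the alveolar consonant /d/, so it assimilates in place to [n]. /nimdorsexeuxaeg/ → nindorsexeuxaeg.
Rule 5 (final devoicing): /g/ is a voiced stop in word-final position, so it devoices to [k]. /nindorsexeuxaeg/ → nindorsexeuxaek.

nindorsexeuxaek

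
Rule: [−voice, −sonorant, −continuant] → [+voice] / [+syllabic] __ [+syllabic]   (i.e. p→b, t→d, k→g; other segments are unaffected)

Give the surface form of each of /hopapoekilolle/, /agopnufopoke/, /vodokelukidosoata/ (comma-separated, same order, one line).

hobaboegilolle, agopnufoboge, vodogelugidosoada

/hopapoekilolle/: /p/ is a voiceless stop between vowels /o/ and /a/, so it voices to [b]. /p/ is a voiceless stop between vowels /a/ and /o/, so it voices to [b]. /k/ is a voiceless stop between vowels /e/ and /i/, so it voices to [g]. → [hobaboegilolle].
/agopnufopoke/: /p/ is a voiceless stop between vowels /o/ and /o/, so it voices to [b]. /k/ is a voiceless stop between vowels /o/ and /e/, so it voices to [g]. → [agopnufoboge].
/vodokelukidosoata/: /k/ is a voiceless stop between vowels /o/ and /e/, so it voices to [g]. /k/ is a voiceless stop between vowels /u/ and /i/, so it voices to [g]. /t/ is a voiceless stop between vowels /a/ and /a/, so it voices to [d]. → [vodogelugidosoada].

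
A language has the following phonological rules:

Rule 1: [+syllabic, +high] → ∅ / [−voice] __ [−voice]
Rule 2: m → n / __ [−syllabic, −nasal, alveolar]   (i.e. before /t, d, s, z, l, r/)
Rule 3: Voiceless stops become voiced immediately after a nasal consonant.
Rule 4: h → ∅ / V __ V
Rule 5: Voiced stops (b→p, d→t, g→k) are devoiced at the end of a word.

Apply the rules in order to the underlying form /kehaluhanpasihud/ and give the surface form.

Rule 1 (high vowel syncope): /i/ is a high vowel flanked by voiceless consonants /s/ and /h/, so it deletes. /kehaluhanpasihud/ → kehaluhanpashud.
Rule 2 (nasal place assimilation): no segment meets the environment; /kehaluhanpashud/ is unchanged.
Rule 3 (post-nasal voicing): /p/ is a voiceless stop immediately after the nasal /n/, so it voices to [b]. /kehaluhanpashud/ → kehaluhanbashud.
Rule 4 (intervocalic h-deletion): /h/ occurs between vowels /e/ and /a/, so it deletes. /h/ occurs between vowels /u/ and /a/, so it deletes. /kehaluhanbashud/ → kealuanbashud.
Rule 5 (final devoicing): /d/ is a voiced stop in word-final position, so it devoices to [t]. /kealuanbashud/ → kealuanbashut.

kealuanbashut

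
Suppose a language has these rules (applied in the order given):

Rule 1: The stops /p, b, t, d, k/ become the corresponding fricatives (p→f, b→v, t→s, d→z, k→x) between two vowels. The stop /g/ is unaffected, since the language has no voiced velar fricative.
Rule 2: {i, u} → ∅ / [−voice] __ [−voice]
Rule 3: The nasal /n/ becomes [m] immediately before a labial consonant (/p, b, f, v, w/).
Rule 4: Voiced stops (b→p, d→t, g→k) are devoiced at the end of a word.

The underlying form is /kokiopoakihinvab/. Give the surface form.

Rule 1 (intervocalic spirantization): /k/ is a stop between vowels /o/ and /i/, so it spirantizes to the fricative [x]. /p/ is a stop between vowels /o/ and /o/, so it spirantizes to the fricative [f]. /k/ is a stop between vowels /a/ and /i/, so it spirantizes to the fricative [x]. /kokiopoakihinvab/ → koxiofoaxihinvab.
Rule 2 (high vowel syncope): /i/ is a high vowel flanked by voiceless consonants /x/ and /h/, so it deletes. /koxiofoaxihinvab/ → koxiofoaxhinvab.
Rule 3 (nasal place assimilation): /n/ precedes the labial consonant /v/, so it assimilates in place to [m]. /koxiofoaxhinvab/ → koxiofoaxhimvab.
Rule 4 (final devoicing): /b/ is a voiced stop in word-final position, so it devoices to [p]. /koxiofoaxhimvab/ → koxiofoaxhimvap.

koxiofoaxhimvap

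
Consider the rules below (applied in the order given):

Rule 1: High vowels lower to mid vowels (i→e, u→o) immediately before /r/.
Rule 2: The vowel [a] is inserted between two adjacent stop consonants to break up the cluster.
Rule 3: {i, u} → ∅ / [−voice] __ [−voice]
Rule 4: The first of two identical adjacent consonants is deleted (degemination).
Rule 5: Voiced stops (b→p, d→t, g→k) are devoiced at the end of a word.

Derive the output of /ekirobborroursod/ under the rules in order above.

Rule 1 (pre-rhotic lowering): /i/ is a high vowel immediately before /r/, so it lowers to [e]. /u/ is a high vowel immediately before /r/, so it lowers to [o]. /ekirobborroursod/ → ekerobborroorsod.
Rule 2 (stop-cluster a-epenthesis): /b/ and /b/ form a stop–stop cluster, so [a] is inserted between them. /ekerobborroorsod/ → ekerobaborroorsod.
Rule 3 (high vowel syncope): no segment meets the environment; /ekerobaborroorsod/ is unchanged.
Rule 4 (degemination): /rr/ is a geminate; the first /r/ deletes. /ekerobaborroorsod/ → ekerobaboroorsod.
Rule 5 (final devoicing): /d/ is a voiced stop in word-final position, so it devoices to [t]. /ekerobaboroorsod/ → ekerobaboroorsot.

ekerobaboroorsot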